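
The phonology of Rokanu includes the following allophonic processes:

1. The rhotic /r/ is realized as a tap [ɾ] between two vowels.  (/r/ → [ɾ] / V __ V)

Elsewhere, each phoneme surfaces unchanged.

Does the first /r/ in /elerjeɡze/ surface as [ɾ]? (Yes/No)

/r/ — between /e/ and /j/; rule 1 does not apply here → [r].
The actual realization is [r], not [ɾ].

No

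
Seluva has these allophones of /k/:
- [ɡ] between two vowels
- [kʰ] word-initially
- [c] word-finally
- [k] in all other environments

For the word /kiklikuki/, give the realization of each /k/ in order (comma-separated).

[kʰ], [k], [ɡ], [ɡ]

Occurrence 1 (position 1): word-initially → [kʰ].
Occurrence 2 (position 3): no conditioning environment matches → elsewhere allophone [k].
Occurrence 3 (position 6): between two vowels → [ɡ].
Occurrence 4 (position 8): between two vowels → [ɡ].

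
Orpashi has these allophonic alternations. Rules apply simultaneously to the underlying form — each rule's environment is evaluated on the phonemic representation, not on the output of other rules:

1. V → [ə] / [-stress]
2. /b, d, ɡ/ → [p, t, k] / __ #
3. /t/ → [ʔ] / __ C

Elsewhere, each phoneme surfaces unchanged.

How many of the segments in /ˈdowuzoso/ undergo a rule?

Segments that undergo a rule: /u/ → [ə] (rule 1); /o/ → [ə] (rule 1); /o/ → [ə] (rule 1).
All other segments surface unchanged.

3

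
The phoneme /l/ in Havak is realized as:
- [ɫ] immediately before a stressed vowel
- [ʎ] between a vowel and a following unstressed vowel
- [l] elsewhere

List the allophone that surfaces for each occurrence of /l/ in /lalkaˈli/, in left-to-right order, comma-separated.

Occurrence 1 (position 1): no conditioning environment matches → elsewhere allophone [l].
Occurrence 2 (position 3): no conditioning environment matches → elsewhere allophone [l].
Occurrence 3 (position 6): immediately before a stressed vowel → [ɫ].

[l], [l], [ɫ]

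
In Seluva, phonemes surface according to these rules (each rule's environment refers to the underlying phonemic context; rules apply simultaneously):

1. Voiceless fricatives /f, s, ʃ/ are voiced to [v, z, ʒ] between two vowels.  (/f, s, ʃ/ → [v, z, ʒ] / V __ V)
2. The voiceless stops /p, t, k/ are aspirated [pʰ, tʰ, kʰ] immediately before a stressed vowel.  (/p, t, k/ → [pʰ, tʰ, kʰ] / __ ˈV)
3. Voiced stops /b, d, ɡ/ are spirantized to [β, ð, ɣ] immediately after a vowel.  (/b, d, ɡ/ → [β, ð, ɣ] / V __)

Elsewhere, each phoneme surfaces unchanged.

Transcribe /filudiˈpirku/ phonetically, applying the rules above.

[filuðiˈpʰirku]

/f/ (word-initial) fails the environment for rule 1, so it stays [f].
/i/ (between /f/ and /l/): no rule targets it → [i].
/l/ (between /i/ and /u/): no rule targets it → [l].
/u/ (between /l/ and /d/) is unaffected → [u].
/d/ — between /u/ and /i/, immediately after a vowel — surfaces as [ð] (rule 3).
/i/ (between /d/ and /p/) is unaffected → [i].
/p/ (between /i/ and /i/): immediately before a stressed vowel, so rule 2 applies → [pʰ].
/i/ (between /p/ and /r/) is unaffected → [i].
/r/ — not in any rule's target class → [r].
/k/ — between /r/ and /u/; rule 2 does not apply here → [k].
/u/ — not in any rule's target class → [u].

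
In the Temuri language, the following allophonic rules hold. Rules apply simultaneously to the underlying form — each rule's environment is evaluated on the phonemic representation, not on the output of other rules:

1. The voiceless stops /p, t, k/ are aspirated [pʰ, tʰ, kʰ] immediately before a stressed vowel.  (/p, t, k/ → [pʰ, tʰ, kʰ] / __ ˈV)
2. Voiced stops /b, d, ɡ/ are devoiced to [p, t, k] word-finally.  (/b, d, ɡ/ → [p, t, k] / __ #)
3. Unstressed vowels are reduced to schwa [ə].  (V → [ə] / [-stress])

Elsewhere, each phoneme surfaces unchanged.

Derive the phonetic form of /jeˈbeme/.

/e/ meets the environment for rule 3 (in an unstressed syllable) → [ə].
/b/ (between /e/ and /e/): rule 2 targets it, but not word-finally → unchanged [b].
/e/ (between /b/ and /m/) fails the environment for rule 3, so it stays [e].
/e/ — word-final, in an unstressed syllable — surfaces as [ə] (rule 3).

[jəˈbemə]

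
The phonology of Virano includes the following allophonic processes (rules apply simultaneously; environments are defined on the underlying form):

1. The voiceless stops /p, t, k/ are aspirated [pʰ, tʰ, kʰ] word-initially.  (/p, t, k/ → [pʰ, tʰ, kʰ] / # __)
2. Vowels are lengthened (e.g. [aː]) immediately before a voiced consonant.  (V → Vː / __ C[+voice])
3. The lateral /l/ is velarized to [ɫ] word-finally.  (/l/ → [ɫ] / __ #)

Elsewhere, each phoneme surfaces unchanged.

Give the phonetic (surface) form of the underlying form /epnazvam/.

[epnaːzvaːm]

/e/ — word-initial; rule 2 does not apply here → [e].
/p/ (between /e/ and /n/) is in the target of rule 1 but the environment (word-initially) is not met → [p].
/n/ (between /p/ and /a/): no rule targets it → [n].
/a/ (between /n/ and /z/) occurs before a voiced consonant → [aː] by rule 2.
/z/ — not in any rule's target class → [z].
/v/ (between /z/ and /a/) is unaffected → [v].
/a/ (between /v/ and /m/) occurs before a voiced consonant → [aː] by rule 2.
/m/ stays [m].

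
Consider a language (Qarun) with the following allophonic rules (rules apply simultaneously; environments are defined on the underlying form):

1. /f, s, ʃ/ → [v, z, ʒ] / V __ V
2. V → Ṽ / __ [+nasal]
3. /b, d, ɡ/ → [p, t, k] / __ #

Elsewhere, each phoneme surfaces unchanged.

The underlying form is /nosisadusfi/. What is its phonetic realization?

/o/ — between /n/ and /s/; rule 2 does not apply here → [o].
Rule 1 applies to /s/ (between /o/ and /i/: between two vowels) → [z].
/i/ (between /s/ and /s/) fails the environment for rule 2, so it stays [i].
/s/ meets the environment for rule 1 (between two vowels) → [z].
/a/ — between /s/ and /d/; rule 2 does not apply here → [a].
/d/ (between /a/ and /u/): rule 3 targets it, but not word-finally → unchanged [d].
/u/ (between /d/ and /s/) fails the environment for rule 2, so it stays [u].
/s/ (between /u/ and /f/) fails the environment for rule 1, so it stays [s].
/f/ (between /s/ and /i/) is in the target of rule 1 but the environment (between two vowels) is not met → [f].
/i/ (word-final) is in the target of rule 2 but the environment (before a nasal consonant) is not met → [i].

[nozizadusfi]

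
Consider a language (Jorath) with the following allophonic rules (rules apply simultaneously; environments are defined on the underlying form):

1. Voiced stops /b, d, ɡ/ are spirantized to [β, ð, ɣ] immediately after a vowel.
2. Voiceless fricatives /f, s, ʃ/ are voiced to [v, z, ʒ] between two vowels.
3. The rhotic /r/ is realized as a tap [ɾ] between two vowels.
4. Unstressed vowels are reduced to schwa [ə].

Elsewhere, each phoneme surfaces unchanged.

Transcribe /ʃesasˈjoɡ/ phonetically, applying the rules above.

[ʃəzəsˈjoɣ]

/ʃ/ (word-initial) is in the target of rule 2 but the environment (between two vowels) is not met → [ʃ].
/e/ — between /ʃ/ and /s/, in an unstressed syllable — surfaces as [ə] (rule 4).
/s/ (between /e/ and /a/) occurs between two vowels → [z] by rule 2.
/a/ — between /s/ and /s/, in an unstressed syllable — surfaces as [ə] (rule 4).
/s/ (between /a/ and /j/) fails the environment for rule 2, so it stays [s].
/j/ stays [j].
/o/ — between /j/ and /ɡ/; rule 4 does not apply here → [o].
/ɡ/ (word-final) occurs immediately after a vowel → [ɣ] by rule 1.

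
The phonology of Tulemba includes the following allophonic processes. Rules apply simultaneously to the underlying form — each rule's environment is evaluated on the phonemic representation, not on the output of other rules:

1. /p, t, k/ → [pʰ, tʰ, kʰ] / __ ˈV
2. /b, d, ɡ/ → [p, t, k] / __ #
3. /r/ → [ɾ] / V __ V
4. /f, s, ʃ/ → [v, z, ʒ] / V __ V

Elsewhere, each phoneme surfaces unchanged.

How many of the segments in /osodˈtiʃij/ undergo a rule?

Segments that undergo a rule: /s/ → [z] (rule 4); /t/ → [tʰ] (rule 1); /ʃ/ → [ʒ] (rule 4).
All other segments surface unchanged.

3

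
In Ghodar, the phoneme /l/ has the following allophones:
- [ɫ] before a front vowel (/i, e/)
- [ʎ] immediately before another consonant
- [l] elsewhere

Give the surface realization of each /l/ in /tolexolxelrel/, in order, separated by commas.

[ɫ], [ʎ], [ʎ], [l]

Occurrence 1 (position 3): before a front vowel (/i, e/) → [ɫ].
Occurrence 2 (position 7): immediately before another consonant → [ʎ].
Occurrence 3 (position 10): immediately before another consonant → [ʎ].
Occurrence 4 (position 13): no conditioning environment matches → elsewhere allophone [l].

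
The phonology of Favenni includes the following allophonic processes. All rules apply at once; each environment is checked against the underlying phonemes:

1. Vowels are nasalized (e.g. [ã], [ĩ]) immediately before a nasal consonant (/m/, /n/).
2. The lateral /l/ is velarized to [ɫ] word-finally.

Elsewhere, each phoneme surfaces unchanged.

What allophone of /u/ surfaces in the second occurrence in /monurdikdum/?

[ũ]

/u/ (between /d/ and /m/) occurs before a nasal consonant → [ũ] by rule 1.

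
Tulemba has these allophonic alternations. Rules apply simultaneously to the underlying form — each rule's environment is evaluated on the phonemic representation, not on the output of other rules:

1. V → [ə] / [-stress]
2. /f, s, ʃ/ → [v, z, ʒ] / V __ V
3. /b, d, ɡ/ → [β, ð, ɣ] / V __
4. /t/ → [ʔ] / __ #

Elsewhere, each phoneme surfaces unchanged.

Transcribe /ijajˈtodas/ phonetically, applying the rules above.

[əjəjˈtoðəs]

/i/ meets the environment for rule 1 (in an unstressed syllable) → [ə].
/j/ (between /i/ and /a/) is unaffected → [j].
/a/ — between /j/ and /j/, in an unstressed syllable — surfaces as [ə] (rule 1).
/j/ — not in any rule's target class → [j].
/t/ (between /j/ and /o/) is in the target of rule 4 but the environment (word-finally) is not met → [t].
/o/ (between /t/ and /d/) is in the target of rule 1 but the environment (in an unstressed syllable) is not met → [o].
/d/ meets the environment for rule 3 (immediately after a vowel) → [ð].
/a/ meets the environment for rule 1 (in an unstressed syllable) → [ə].
/s/ (word-final) is in the target of rule 2 but the environment (between two vowels) is not met → [s].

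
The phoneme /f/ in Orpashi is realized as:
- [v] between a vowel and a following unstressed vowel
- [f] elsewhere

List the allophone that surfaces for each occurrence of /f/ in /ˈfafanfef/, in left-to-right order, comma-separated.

[f], [v], [f], [f]

Occurrence 1 (position 1): no conditioning environment matches → elsewhere allophone [f].
Occurrence 2 (position 3): between a vowel and a following unstressed vowel → [v].
Occurrence 3 (position 6): no conditioning environment matches → elsewhere allophone [f].
Occurrence 4 (position 8): no conditioning environment matches → elsewhere allophone [f].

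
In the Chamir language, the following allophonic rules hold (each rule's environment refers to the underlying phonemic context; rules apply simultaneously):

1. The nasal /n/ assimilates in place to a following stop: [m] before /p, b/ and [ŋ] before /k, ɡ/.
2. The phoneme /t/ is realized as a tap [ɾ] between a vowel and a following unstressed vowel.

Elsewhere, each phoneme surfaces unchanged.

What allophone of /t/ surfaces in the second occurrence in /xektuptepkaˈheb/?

[t]

/t/ (between /p/ and /e/) is in the target of rule 2 but the environment (between a vowel and a following unstressed vowel) is not met → [t].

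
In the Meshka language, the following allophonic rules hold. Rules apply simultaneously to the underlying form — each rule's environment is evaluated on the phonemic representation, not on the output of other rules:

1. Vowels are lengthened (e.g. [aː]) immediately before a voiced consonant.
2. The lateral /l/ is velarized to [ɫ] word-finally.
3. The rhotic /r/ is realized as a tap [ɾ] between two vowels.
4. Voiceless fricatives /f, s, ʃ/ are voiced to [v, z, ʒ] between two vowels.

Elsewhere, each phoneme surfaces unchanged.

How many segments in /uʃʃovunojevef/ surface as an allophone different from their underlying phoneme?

4

Segments that undergo a rule: /o/ → [oː] (rule 1); /u/ → [uː] (rule 1); /o/ → [oː] (rule 1); /e/ → [eː] (rule 1).
All other segments surface unchanged.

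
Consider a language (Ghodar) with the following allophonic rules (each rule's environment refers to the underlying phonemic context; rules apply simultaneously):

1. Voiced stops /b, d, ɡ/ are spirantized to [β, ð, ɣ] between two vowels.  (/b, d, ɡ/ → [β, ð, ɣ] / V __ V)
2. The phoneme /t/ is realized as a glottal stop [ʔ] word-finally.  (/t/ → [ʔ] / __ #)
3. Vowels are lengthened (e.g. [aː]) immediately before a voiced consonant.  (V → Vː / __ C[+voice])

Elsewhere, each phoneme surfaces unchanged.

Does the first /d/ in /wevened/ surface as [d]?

/d/ — word-final; rule 1 does not apply here → [d].
The actual realization is [d], which matches [d].

Yes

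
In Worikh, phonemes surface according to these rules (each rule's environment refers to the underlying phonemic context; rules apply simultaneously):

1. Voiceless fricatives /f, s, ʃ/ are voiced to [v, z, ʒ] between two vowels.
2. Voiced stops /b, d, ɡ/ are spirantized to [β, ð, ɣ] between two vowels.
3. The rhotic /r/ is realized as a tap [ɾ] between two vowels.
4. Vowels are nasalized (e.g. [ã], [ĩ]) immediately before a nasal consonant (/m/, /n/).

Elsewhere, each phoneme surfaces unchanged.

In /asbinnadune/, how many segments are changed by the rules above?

3

Segments that undergo a rule: /i/ → [ĩ] (rule 4); /d/ → [ð] (rule 2); /u/ → [ũ] (rule 4).
All other segments surface unchanged.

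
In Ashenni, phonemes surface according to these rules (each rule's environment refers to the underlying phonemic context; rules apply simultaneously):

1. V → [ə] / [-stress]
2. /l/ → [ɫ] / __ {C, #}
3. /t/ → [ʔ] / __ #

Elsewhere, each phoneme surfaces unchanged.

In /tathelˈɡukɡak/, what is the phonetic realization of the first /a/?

[ə]

Rule 1 applies to /a/ (between /t/ and /t/: in an unstressed syllable) → [ə].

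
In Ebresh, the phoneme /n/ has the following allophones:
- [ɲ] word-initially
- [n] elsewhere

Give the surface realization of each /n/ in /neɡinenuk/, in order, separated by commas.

[ɲ], [n], [n]

Occurrence 1 (position 1): word-initially → [ɲ].
Occurrence 2 (position 5): no conditioning environment matches → elsewhere allophone [n].
Occurrence 3 (position 7): no conditioning environment matches → elsewhere allophone [n].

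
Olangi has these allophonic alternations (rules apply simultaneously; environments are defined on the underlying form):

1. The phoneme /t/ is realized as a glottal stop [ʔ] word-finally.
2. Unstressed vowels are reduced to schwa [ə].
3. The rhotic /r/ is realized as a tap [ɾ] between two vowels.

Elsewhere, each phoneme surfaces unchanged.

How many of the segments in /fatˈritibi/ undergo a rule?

Segments that undergo a rule: /a/ → [ə] (rule 2); /i/ → [ə] (rule 2); /i/ → [ə] (rule 2).
All other segments surface unchanged.

3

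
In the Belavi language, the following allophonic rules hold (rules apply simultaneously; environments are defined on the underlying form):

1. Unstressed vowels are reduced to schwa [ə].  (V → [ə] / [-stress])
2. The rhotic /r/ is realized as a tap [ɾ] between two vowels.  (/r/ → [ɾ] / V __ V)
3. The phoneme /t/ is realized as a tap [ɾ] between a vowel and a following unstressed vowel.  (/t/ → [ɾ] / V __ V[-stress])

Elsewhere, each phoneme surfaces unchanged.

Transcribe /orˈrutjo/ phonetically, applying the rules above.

[ərˈrutjə]

/o/ (word-initial): in an unstressed syllable, so rule 1 applies → [ə].
/r/ (between /o/ and /r/) fails the environment for rule 2, so it stays [r].
/r/ (between /r/ and /u/) is in the target of rule 2 but the environment (between two vowels) is not met → [r].
/u/ (between /r/ and /t/) is in the target of rule 1 but the environment (in an unstressed syllable) is not met → [u].
/t/ — between /u/ and /j/; rule 3 does not apply here → [t].
/o/ (word-final) occurs in an unstressed syllable → [ə] by rule 1.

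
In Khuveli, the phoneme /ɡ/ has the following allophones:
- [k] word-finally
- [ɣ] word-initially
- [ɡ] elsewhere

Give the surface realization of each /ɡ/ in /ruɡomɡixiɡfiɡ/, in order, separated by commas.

Occurrence 1 (position 3): no conditioning environment matches → elsewhere allophone [ɡ].
Occurrence 2 (position 6): no conditioning environment matches → elsewhere allophone [ɡ].
Occurrence 3 (position 10): no conditioning environment matches → elsewhere allophone [ɡ].
Occurrence 4 (position 13): word-finally → [k].

[ɡ], [ɡ], [ɡ], [k]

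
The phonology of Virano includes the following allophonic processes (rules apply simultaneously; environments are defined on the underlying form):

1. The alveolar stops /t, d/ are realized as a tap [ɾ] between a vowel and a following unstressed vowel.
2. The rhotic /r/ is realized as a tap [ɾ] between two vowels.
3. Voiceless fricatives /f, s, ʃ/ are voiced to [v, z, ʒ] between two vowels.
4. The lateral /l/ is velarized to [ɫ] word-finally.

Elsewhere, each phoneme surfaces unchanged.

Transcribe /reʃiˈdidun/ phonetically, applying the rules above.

/r/ — word-initial; rule 2 does not apply here → [r].
/e/ (between /r/ and /ʃ/): no rule targets it → [e].
/ʃ/ — between /e/ and /i/, between two vowels — surfaces as [ʒ] (rule 3).
/i/ — not in any rule's target class → [i].
/d/ — between /i/ and /i/; rule 1 does not apply here → [d].
/i/ — not in any rule's target class → [i].
/d/ meets the environment for rule 1 (between a vowel and a following unstressed vowel) → [ɾ].
/u/ stays [u].
/n/ (word-final): no rule targets it → [n].

[reʒiˈdiɾun]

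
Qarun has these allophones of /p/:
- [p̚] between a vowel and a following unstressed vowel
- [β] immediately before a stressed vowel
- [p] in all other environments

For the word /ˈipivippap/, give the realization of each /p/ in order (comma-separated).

[p̚], [p], [p], [p]

Occurrence 1 (position 2): between a vowel and a following unstressed vowel → [p̚].
Occurrence 2 (position 6): no conditioning environment matches → elsewhere allophone [p].
Occurrence 3 (position 7): no conditioning environment matches → elsewhere allophone [p].
Occurrence 4 (position 9): no conditioning environment matches → elsewhere allophone [p].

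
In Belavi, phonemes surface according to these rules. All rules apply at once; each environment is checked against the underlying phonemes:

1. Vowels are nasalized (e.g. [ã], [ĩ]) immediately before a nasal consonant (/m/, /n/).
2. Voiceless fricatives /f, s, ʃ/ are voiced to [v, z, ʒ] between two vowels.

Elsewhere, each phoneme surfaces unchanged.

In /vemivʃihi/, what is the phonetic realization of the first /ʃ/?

/ʃ/ (between /v/ and /i/) fails the environment for rule 2, so it stays [ʃ].

[ʃ]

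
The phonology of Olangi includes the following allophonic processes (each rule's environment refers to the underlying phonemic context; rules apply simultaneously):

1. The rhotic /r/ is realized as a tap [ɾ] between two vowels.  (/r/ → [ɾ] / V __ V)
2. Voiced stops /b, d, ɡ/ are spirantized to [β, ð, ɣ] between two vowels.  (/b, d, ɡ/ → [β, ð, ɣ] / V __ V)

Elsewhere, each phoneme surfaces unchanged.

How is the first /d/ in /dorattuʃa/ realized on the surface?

[d]

/d/ — word-initial; rule 2 does not apply here → [d].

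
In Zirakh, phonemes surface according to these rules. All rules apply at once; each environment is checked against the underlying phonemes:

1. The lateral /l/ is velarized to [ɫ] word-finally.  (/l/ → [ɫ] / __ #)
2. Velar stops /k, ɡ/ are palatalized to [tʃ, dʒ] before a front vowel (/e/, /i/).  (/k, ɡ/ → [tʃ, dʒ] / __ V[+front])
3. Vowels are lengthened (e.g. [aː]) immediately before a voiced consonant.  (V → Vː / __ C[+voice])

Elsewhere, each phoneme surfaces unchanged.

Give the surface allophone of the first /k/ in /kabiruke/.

/k/ — word-initial; rule 2 does not apply here → [k].

[k]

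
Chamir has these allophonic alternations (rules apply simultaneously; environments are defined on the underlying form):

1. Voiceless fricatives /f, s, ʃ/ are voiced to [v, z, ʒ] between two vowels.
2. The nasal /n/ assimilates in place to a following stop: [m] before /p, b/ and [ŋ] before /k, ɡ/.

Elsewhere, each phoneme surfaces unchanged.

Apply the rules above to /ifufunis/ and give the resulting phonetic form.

[ivuvunis]

/i/ stays [i].
/f/ meets the environment for rule 1 (between two vowels) → [v].
/u/ stays [u].
Rule 1 applies to /f/ (between /u/ and /u/: between two vowels) → [v].
/u/ — not in any rule's target class → [u].
/n/ (between /u/ and /i/): rule 2 targets it, but not before a labial or velar stop → unchanged [n].
/i/ (between /n/ and /s/): no rule targets it → [i].
/s/ (word-final) is in the target of rule 1 but the environment (between two vowels) is not met → [s].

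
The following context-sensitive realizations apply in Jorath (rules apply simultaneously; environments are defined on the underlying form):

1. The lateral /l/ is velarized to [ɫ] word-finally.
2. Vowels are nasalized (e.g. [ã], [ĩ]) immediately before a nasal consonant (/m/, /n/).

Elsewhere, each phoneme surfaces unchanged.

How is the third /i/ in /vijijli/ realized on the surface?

/i/ (word-final): rule 2 targets it, but not before a nasal consonant → unchanged [i].

[i]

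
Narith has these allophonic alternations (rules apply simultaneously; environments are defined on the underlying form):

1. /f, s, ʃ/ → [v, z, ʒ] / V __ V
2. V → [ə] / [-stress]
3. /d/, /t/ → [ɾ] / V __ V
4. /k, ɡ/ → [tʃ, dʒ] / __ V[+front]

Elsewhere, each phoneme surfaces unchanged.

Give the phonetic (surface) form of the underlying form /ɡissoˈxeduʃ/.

/ɡ/ meets the environment for rule 4 (before a front vowel) → [dʒ].
/i/ (between /ɡ/ and /s/) occurs in an unstressed syllable → [ə] by rule 2.
/s/ (between /i/ and /s/) is in the target of rule 1 but the environment (between two vowels) is not met → [s].
/s/ — between /s/ and /o/; rule 1 does not apply here → [s].
Rule 2 applies to /o/ (between /s/ and /x/: in an unstressed syllable) → [ə].
/x/ stays [x].
/e/ (between /x/ and /d/): rule 2 targets it, but not in an unstressed syllable → unchanged [e].
Rule 3 applies to /d/ (between /e/ and /u/: between two vowels) → [ɾ].
/u/ (between /d/ and /ʃ/): in an unstressed syllable, so rule 2 applies → [ə].
/ʃ/ — word-final; rule 1 does not apply here → [ʃ].

[dʒəssəˈxeɾəʃ]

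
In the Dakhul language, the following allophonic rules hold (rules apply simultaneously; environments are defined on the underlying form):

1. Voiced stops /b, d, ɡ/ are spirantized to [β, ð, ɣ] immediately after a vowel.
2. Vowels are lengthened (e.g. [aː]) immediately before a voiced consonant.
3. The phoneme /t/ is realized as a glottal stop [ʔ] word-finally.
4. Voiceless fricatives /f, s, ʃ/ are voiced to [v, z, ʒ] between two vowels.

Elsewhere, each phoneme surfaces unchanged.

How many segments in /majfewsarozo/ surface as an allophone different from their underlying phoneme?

Segments that undergo a rule: /a/ → [aː] (rule 2); /e/ → [eː] (rule 2); /a/ → [aː] (rule 2); /o/ → [oː] (rule 2).
All other segments surface unchanged.

4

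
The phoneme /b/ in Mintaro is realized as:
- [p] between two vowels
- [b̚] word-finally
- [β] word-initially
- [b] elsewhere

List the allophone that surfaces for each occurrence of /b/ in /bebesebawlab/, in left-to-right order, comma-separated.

Occurrence 1 (position 1): word-initially → [β].
Occurrence 2 (position 3): between two vowels → [p].
Occurrence 3 (position 7): between two vowels → [p].
Occurrence 4 (position 12): word-finally → [b̚].

[β], [p], [p], [b̚]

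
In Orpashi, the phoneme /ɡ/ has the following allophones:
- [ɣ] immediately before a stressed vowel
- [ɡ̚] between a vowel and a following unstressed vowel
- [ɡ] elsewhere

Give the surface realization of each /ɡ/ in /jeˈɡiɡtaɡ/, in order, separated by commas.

[ɣ], [ɡ], [ɡ]

Occurrence 1 (position 3): immediately before a stressed vowel → [ɣ].
Occurrence 2 (position 5): no conditioning environment matches → elsewhere allophone [ɡ].
Occurrence 3 (position 8): no conditioning environment matches → elsewhere allophone [ɡ].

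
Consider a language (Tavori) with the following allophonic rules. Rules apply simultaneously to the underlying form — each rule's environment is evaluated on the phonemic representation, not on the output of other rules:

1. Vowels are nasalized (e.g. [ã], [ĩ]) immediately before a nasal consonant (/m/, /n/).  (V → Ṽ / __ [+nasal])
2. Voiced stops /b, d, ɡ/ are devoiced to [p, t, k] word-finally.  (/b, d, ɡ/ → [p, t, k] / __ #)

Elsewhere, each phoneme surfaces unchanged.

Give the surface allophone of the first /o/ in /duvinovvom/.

/o/ — between /n/ and /v/; rule 1 does not apply here → [o].

[o]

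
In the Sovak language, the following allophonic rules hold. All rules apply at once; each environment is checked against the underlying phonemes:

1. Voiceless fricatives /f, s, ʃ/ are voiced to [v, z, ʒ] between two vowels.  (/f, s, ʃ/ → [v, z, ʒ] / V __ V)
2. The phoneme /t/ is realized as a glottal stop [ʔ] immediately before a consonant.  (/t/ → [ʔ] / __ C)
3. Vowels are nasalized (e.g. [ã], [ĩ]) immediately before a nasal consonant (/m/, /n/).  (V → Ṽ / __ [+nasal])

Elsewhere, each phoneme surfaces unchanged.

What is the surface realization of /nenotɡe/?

/n/ stays [n].
/e/ meets the environment for rule 3 (before a nasal consonant) → [ẽ].
/n/ stays [n].
/o/ (between /n/ and /t/): rule 3 targets it, but not before a nasal consonant → unchanged [o].
Rule 2 applies to /t/ (between /o/ and /ɡ/: immediately before a consonant) → [ʔ].
/ɡ/ (between /t/ and /e/): no rule targets it → [ɡ].
/e/ — word-final; rule 3 does not apply here → [e].

[nẽnoʔɡe]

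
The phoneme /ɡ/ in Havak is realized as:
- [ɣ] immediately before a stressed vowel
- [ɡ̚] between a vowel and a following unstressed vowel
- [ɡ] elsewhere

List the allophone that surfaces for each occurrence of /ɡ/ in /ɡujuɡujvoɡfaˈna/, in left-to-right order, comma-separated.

Occurrence 1 (position 1): no conditioning environment matches → elsewhere allophone [ɡ].
Occurrence 2 (position 5): between a vowel and a following unstressed vowel → [ɡ̚].
Occurrence 3 (position 10): no conditioning environment matches → elsewhere allophone [ɡ].

[ɡ], [ɡ̚], [ɡ]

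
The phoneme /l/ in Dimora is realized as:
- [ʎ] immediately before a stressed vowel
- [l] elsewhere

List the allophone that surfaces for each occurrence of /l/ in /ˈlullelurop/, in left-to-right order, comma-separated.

[ʎ], [l], [l], [l]

Occurrence 1 (position 1): immediately before a stressed vowel → [ʎ].
Occurrence 2 (position 3): no conditioning environment matches → elsewhere allophone [l].
Occurrence 3 (position 4): no conditioning environment matches → elsewhere allophone [l].
Occurrence 4 (position 6): no conditioning environment matches → elsewhere allophone [l].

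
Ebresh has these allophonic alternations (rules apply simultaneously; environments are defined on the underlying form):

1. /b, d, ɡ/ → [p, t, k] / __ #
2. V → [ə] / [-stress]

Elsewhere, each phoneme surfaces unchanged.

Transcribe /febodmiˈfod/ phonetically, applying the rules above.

/f/ stays [f].
/e/ — between /f/ and /b/, in an unstressed syllable — surfaces as [ə] (rule 2).
/b/ (between /e/ and /o/) is in the target of rule 1 but the environment (word-finally) is not met → [b].
/o/ (between /b/ and /d/): in an unstressed syllable, so rule 2 applies → [ə].
/d/ (between /o/ and /m/): rule 1 targets it, but not word-finally → unchanged [d].
/m/ — not in any rule's target class → [m].
/i/ — between /m/ and /f/, in an unstressed syllable — surfaces as [ə] (rule 2).
/f/ (between /i/ and /o/): no rule targets it → [f].
/o/ — between /f/ and /d/; rule 2 does not apply here → [o].
/d/ (word-final): word-finally, so rule 1 applies → [t].

[fəbədməˈfot]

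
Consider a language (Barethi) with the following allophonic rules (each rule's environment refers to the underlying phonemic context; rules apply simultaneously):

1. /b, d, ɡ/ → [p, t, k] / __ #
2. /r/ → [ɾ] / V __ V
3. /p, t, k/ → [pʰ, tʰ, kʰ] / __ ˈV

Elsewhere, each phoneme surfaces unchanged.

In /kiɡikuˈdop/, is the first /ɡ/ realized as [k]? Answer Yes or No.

No

/ɡ/ — between /i/ and /i/; rule 1 does not apply here → [ɡ].
The actual realization is [ɡ], not [k].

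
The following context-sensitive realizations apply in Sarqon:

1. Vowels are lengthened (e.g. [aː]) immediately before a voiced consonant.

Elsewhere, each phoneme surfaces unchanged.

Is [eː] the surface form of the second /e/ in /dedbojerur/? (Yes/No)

/e/ — between /j/ and /r/, before a voiced consonant — surfaces as [eː] (rule 1).
The actual realization is [eː], which matches [eː].

Yes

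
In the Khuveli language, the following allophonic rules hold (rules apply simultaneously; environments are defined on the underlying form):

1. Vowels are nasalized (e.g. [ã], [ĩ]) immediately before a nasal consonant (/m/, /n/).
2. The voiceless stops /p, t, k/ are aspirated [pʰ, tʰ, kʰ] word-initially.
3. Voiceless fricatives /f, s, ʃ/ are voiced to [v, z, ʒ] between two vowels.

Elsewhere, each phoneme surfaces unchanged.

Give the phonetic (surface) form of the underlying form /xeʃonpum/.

[xeʒõnpũm]

/e/ (between /x/ and /ʃ/) is in the target of rule 1 but the environment (before a nasal consonant) is not met → [e].
/ʃ/ meets the environment for rule 3 (between two vowels) → [ʒ].
/o/ (between /ʃ/ and /n/): before a nasal consonant, so rule 1 applies → [õ].
/p/ — between /n/ and /u/; rule 2 does not apply here → [p].
/u/ meets the environment for rule 1 (before a nasal consonant) → [ũ].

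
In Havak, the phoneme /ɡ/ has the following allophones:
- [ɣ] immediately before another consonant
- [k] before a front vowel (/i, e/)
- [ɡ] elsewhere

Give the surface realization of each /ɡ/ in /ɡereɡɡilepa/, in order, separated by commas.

Occurrence 1 (position 1): before a front vowel (/i, e/) → [k].
Occurrence 2 (position 5): immediately before another consonant → [ɣ].
Occurrence 3 (position 6): before a front vowel (/i, e/) → [k].

[k], [ɣ], [k]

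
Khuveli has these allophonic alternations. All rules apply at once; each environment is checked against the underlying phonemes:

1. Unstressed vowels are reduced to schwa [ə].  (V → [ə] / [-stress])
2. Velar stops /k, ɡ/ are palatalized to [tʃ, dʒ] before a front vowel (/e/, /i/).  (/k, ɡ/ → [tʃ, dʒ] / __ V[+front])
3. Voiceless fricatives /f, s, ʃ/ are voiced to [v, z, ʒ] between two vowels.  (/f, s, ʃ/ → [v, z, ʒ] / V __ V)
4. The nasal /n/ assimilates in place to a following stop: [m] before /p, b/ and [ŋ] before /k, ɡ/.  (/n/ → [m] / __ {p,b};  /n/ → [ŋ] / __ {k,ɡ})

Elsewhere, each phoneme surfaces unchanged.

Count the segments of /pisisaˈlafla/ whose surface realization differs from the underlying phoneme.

Segments that undergo a rule: /i/ → [ə] (rule 1); /s/ → [z] (rule 3); /i/ → [ə] (rule 1); /s/ → [z] (rule 3); /a/ → [ə] (rule 1); /a/ → [ə] (rule 1).
All other segments surface unchanged.

6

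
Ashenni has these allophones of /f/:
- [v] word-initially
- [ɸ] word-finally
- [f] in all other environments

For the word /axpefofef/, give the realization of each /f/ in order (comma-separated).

Occurrence 1 (position 5): no conditioning environment matches → elsewhere allophone [f].
Occurrence 2 (position 7): no conditioning environment matches → elsewhere allophone [f].
Occurrence 3 (position 9): word-finally → [ɸ].

[f], [f], [ɸ]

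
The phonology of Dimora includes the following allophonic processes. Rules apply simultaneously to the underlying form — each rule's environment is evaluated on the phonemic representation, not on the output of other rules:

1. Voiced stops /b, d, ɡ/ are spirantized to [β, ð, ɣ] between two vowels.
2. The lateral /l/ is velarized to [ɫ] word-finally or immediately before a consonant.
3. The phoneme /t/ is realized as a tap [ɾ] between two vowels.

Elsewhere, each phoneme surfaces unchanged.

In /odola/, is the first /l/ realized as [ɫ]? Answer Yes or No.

/l/ — between /o/ and /a/; rule 2 does not apply here → [l].
The actual realization is [l], not [ɫ].

No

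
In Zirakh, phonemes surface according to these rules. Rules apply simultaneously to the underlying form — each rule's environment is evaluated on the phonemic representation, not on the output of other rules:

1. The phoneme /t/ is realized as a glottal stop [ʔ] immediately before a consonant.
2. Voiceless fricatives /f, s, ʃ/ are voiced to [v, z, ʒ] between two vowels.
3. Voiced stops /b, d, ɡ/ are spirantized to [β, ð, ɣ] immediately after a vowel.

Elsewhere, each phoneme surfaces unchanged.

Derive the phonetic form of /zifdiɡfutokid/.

/f/ (between /i/ and /d/) is in the target of rule 2 but the environment (between two vowels) is not met → [f].
/d/ — between /f/ and /i/; rule 3 does not apply here → [d].
/ɡ/ (between /i/ and /f/): immediately after a vowel, so rule 3 applies → [ɣ].
/f/ — between /ɡ/ and /u/; rule 2 does not apply here → [f].
/t/ (between /u/ and /o/): rule 1 targets it, but not immediately before a consonant → unchanged [t].
/d/ (word-final): immediately after a vowel, so rule 3 applies → [ð].

[zifdiɣfutokið]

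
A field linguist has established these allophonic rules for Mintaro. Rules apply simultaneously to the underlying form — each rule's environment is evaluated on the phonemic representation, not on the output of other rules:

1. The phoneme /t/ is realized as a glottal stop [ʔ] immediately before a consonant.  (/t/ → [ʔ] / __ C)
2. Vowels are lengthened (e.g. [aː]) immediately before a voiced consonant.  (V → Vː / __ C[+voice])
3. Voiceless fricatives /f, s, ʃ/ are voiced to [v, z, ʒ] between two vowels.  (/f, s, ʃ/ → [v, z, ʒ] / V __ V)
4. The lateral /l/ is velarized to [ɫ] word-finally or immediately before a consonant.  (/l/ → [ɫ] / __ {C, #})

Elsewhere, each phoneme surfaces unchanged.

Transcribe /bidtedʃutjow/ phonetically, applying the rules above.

[biːdteːdʃuʔjoːw]

/b/ (word-initial): no rule targets it → [b].
Rule 2 applies to /i/ (between /b/ and /d/: before a voiced consonant) → [iː].
/d/ — not in any rule's target class → [d].
/t/ (between /d/ and /e/) fails the environment for rule 1, so it stays [t].
/e/ — between /t/ and /d/, before a voiced consonant — surfaces as [eː] (rule 2).
/d/ stays [d].
/ʃ/ (between /d/ and /u/) is in the target of rule 3 but the environment (between two vowels) is not met → [ʃ].
/u/ (between /ʃ/ and /t/): rule 2 targets it, but not before a voiced consonant → unchanged [u].
Rule 1 applies to /t/ (between /u/ and /j/: immediately before a consonant) → [ʔ].
/j/ stays [j].
/o/ (between /j/ and /w/): before a voiced consonant, so rule 2 applies → [oː].
/w/ (word-final): no rule targets it → [w].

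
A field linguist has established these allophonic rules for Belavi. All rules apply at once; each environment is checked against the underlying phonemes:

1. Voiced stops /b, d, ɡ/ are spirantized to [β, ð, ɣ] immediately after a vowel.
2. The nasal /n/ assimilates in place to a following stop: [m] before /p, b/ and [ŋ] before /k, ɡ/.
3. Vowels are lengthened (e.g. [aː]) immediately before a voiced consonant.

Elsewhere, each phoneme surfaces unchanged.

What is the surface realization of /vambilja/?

[vaːmbiːlja]

/v/ — not in any rule's target class → [v].
/a/ (between /v/ and /m/): before a voiced consonant, so rule 3 applies → [aː].
/m/ — not in any rule's target class → [m].
/b/ (between /m/ and /i/) is in the target of rule 1 but the environment (immediately after a vowel) is not met → [b].
/i/ — between /b/ and /l/, before a voiced consonant — surfaces as [iː] (rule 3).
/l/ — not in any rule's target class → [l].
/j/ stays [j].
/a/ (word-final): rule 3 targets it, but not before a voiced consonant → unchanged [a].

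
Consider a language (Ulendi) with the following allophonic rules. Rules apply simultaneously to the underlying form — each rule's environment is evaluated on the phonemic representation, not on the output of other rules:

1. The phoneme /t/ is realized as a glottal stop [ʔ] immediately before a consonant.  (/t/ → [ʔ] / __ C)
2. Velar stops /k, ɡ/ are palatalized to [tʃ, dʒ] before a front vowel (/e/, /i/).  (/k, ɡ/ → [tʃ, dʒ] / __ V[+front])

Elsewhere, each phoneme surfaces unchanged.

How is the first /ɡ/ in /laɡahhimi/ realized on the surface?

[ɡ]

/ɡ/ (between /a/ and /a/): rule 2 targets it, but not before a front vowel → unchanged [ɡ].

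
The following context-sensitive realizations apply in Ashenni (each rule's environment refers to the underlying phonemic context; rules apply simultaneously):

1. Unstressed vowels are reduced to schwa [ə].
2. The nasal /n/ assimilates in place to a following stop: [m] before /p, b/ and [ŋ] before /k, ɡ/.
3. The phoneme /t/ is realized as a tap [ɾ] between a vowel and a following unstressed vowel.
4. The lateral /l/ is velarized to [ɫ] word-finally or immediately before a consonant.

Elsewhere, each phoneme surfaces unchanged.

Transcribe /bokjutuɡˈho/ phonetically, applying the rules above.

/b/ (word-initial) is unaffected → [b].
/o/ meets the environment for rule 1 (in an unstressed syllable) → [ə].
/k/ (between /o/ and /j/) is unaffected → [k].
/j/ (between /k/ and /u/) is unaffected → [j].
Rule 1 applies to /u/ (between /j/ and /t/: in an unstressed syllable) → [ə].
/t/ — between /u/ and /u/, between a vowel and a following unstressed vowel — surfaces as [ɾ] (rule 3).
/u/ — between /t/ and /ɡ/, in an unstressed syllable — surfaces as [ə] (rule 1).
/ɡ/ — not in any rule's target class → [ɡ].
/h/ stays [h].
/o/ (word-final): rule 1 targets it, but not in an unstressed syllable → unchanged [o].

[bəkjəɾəɡˈho]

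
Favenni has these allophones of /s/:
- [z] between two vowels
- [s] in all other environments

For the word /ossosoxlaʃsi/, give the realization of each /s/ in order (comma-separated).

Occurrence 1 (position 2): no conditioning environment matches → elsewhere allophone [s].
Occurrence 2 (position 3): no conditioning environment matches → elsewhere allophone [s].
Occurrence 3 (position 5): between two vowels → [z].
Occurrence 4 (position 11): no conditioning environment matches → elsewhere allophone [s].

[s], [s], [z], [s]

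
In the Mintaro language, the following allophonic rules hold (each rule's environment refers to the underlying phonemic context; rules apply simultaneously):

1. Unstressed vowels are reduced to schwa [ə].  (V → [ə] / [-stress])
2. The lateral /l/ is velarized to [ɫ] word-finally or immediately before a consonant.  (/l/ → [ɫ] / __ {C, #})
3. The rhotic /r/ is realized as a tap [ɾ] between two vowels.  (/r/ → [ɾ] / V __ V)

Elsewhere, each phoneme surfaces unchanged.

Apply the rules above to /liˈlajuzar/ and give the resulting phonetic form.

/l/ (word-initial): rule 2 targets it, but not word-finally or immediately before a consonant → unchanged [l].
/i/ — between /l/ and /l/, in an unstressed syllable — surfaces as [ə] (rule 1).
/l/ (between /i/ and /a/) is in the target of rule 2 but the environment (word-finally or immediately before a consonant) is not met → [l].
/a/ (between /l/ and /j/): rule 1 targets it, but not in an unstressed syllable → unchanged [a].
/j/ — not in any rule's target class → [j].
/u/ meets the environment for rule 1 (in an unstressed syllable) → [ə].
/z/ (between /u/ and /a/): no rule targets it → [z].
/a/ (between /z/ and /r/) occurs in an unstressed syllable → [ə] by rule 1.
/r/ (word-final): rule 3 targets it, but not between two vowels → unchanged [r].

[ləˈlajəzər]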